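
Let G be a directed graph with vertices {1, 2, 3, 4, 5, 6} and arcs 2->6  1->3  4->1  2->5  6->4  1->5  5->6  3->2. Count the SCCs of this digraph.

1

{1, 2, 3, 4, 5, 6} are all mutually reachable — one SCC of size 6.
That gives 1 strongly connected component.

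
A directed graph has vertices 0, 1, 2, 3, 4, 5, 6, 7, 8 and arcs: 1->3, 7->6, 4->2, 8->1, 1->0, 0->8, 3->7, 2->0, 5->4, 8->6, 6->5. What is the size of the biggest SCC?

9

{0, 1, 2, 3, 4, 5, 6, 7, 8} are all mutually reachable — one SCC of size 9.
The largest has 9 vertices.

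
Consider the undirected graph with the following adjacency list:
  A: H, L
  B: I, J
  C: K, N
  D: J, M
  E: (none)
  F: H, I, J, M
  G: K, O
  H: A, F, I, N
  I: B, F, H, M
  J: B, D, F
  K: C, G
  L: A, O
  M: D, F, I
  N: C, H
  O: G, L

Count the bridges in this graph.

The edges on the cycle H-A-L-O-G-K-C-N-H are not bridges since each lies on that cycle.
Every edge lies on some cycle, so there are no bridges.

0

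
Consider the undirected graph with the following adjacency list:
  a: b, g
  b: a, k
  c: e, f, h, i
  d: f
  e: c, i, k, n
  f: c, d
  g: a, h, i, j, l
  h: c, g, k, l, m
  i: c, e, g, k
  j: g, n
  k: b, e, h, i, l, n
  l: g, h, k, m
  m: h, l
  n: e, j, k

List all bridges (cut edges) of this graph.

The edges on the cycle g-i-k-b-a-g are not bridges since each lies on that cycle.
But removing c-f disconnects c from f; removing d-f disconnects d from f — these are bridges.

c-f, d-f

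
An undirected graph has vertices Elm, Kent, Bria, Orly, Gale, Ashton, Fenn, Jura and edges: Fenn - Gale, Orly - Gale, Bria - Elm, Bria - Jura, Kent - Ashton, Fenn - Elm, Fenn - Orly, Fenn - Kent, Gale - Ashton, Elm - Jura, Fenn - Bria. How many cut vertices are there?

1

Removing Fenn increases the component count from 1 to 2, so Fenn is a cut vertex.
By contrast removing Orly leaves 1 component; it is not a cut vertex. No other vertex is a cut vertex either.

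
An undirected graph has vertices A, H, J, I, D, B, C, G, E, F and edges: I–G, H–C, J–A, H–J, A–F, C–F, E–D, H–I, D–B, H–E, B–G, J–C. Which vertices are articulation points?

Removing H increases the component count from 1 to 2, so H is a cut vertex.
By contrast removing F leaves 1 component; it is not a cut vertex. No other vertex is a cut vertex either.

H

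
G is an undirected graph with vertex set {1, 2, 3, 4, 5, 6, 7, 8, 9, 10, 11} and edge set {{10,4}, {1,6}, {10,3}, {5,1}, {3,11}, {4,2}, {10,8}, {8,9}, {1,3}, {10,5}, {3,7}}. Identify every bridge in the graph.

1-6, 10-4, 10-8, 11-3, 2-4, 3-7, 8-9

The edges on the cycle 10-5-1-3-10 are not bridges since each lies on that cycle.
But removing 9–8 disconnects 9 from 8; removing 7–3 disconnects 7 from 3; removing 3–11 disconnects 3 from 11; removing 1–6 disconnects 1 from 6 — these are bridges.
In total 7 edges are bridges.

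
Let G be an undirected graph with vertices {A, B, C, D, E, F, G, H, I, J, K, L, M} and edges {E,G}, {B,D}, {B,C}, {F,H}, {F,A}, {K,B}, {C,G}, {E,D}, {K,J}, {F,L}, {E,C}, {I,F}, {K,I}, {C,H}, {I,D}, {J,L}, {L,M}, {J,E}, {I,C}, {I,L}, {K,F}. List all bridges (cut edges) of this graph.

A-F, L-M

The edges on the cycle K-I-F-L-J-K are not bridges since each lies on that cycle.
But removing A-F disconnects A from F; removing L-M disconnects L from M — these are bridges.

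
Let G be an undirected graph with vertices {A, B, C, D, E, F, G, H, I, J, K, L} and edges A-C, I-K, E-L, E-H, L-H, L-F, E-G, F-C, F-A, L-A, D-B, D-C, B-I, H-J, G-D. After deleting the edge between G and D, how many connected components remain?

G and D are still connected via G-E-L-F-C-D, so the component count stays at 1.

1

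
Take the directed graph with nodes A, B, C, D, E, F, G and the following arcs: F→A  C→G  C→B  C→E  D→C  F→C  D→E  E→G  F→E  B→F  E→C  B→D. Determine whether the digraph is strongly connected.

No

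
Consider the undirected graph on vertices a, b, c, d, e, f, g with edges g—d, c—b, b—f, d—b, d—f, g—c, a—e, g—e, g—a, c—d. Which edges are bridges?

none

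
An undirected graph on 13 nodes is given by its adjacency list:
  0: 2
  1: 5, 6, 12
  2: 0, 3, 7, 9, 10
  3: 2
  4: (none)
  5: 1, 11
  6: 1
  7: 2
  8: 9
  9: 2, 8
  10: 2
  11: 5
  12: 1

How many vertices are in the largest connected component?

4 is isolated — a component by itself.
Starting from 1 we can reach 1, 5, 6, 11, 12. That is one component of size 5.
Starting from 0 we can reach 0, 2, 3, 7, 8, 9, 10. That is one component of size 7.
The largest has 7 vertices.

7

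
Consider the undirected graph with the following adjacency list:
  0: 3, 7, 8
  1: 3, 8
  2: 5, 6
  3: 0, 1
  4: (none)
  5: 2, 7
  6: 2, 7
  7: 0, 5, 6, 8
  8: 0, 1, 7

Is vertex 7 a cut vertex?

Yes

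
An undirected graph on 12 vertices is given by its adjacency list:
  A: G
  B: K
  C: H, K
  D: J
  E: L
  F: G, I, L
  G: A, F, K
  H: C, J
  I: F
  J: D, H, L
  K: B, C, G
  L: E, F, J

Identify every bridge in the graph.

A-G, B-K, D-J, E-L, F-I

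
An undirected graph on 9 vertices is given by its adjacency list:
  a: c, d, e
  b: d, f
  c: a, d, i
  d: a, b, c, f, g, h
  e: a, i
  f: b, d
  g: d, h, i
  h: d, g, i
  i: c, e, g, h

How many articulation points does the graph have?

1

Removing d increases the component count from 1 to 2, so d is a cut vertex.
By contrast removing h leaves 1 component; it is not a cut vertex. No other vertex is a cut vertex either.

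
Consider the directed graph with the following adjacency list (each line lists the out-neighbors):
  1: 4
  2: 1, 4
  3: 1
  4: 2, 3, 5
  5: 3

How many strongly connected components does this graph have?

1

{1, 2, 3, 4, 5} are all mutually reachable — one SCC of size 5.
That gives 1 strongly connected component.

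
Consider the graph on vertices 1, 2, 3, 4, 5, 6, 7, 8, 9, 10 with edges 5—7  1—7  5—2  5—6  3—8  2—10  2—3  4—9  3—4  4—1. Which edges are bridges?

The edges on the cycle 5-2-3-4-1-7-5 are not bridges since each lies on that cycle.
But removing 5—6 disconnects 5 from 6; removing 8—3 disconnects 8 from 3; removing 9—4 disconnects 9 from 4; removing 2—10 disconnects 2 from 10 — these are bridges.

10-2, 3-8, 4-9, 5-6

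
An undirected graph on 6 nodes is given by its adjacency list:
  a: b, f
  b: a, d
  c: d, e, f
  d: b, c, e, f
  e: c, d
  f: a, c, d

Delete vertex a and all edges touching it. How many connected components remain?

1

With a gone, the remaining components are: {b, c, d, e, f}.
That is 1 component.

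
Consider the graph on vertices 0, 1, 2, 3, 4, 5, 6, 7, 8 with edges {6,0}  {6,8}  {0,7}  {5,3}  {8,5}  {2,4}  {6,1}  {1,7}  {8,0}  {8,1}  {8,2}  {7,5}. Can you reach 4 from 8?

From 8 we can reach 0, 1, 2, 3, 4, 5, 6, 7, 8, which includes 4.

Yes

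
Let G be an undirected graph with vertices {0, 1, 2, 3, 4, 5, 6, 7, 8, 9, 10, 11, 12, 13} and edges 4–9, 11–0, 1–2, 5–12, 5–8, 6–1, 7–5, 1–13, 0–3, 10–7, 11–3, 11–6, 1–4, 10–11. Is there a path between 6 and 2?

Yes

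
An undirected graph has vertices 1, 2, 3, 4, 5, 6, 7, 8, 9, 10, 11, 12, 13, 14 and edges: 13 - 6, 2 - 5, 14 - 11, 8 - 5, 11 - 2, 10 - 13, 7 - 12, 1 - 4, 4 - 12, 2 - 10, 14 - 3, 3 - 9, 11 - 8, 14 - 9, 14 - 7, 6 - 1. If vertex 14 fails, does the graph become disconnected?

Deleting 14 raises the number of components from 1 to 2, so 14 is a cut vertex.

Yes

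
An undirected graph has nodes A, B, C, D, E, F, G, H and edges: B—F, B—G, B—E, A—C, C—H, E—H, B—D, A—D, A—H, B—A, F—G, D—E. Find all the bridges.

none

The edges on the cycle B-F-G-B are not bridges since each lies on that cycle.
Every edge lies on some cycle, so there are no bridges.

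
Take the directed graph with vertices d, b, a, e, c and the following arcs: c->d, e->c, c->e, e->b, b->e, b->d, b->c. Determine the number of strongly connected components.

3

{b, c, e} are all mutually reachable — one SCC of size 3.
{a} is an SCC by itself.
{d} is an SCC by itself.
That gives 3 strongly connected components.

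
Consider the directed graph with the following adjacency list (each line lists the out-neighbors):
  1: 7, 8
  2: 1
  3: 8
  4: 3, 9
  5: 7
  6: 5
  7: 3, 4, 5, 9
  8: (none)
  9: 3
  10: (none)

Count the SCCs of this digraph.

9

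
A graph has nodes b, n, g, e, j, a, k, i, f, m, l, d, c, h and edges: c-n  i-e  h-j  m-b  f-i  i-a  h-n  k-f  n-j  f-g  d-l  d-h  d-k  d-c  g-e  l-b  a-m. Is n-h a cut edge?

No

After removing n-h, the path n-j-h still connects them, so the edge is not a bridge.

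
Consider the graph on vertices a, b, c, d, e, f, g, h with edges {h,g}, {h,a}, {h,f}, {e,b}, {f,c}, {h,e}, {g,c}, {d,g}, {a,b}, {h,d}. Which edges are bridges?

none

The edges on the cycle h-d-g-h are not bridges since each lies on that cycle.
Every edge lies on some cycle, so there are no bridges.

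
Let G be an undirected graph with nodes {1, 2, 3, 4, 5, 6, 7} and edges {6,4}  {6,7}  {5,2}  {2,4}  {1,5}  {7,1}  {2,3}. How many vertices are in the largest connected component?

Starting from 1 we can reach 1, 2, 3, 4, 5, 6, 7. That is one component of size 7.
The largest has 7 vertices.

7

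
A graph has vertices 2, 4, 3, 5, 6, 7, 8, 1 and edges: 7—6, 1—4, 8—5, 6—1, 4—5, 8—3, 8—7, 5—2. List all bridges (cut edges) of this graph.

2-5, 3-8

The edges on the cycle 8-7-6-1-4-5-8 are not bridges since each lies on that cycle.
But removing 8—3 disconnects 8 from 3; removing 5—2 disconnects 5 from 2 — these are bridges.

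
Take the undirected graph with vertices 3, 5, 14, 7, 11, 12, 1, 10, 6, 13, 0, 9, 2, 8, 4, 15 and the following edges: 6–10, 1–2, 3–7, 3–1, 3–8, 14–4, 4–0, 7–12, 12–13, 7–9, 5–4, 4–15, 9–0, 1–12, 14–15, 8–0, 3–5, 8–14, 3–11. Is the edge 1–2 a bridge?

Removing 1–2 leaves no path between 1 and 2: the component count goes from 2 to 3. So it is a bridge.

Yes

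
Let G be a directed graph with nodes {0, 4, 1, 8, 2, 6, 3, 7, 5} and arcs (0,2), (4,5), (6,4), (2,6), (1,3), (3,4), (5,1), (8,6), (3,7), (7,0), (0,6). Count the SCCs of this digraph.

{0, 1, 2, 3, 4, 5, 6, 7} are all mutually reachable — one SCC of size 8.
{8} is an SCC by itself.
That gives 2 strongly connected components.

2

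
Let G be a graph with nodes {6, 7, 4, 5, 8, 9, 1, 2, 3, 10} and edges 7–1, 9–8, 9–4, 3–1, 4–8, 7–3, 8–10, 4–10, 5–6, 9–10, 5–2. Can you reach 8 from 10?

From 10 we can reach 4, 8, 9, 10, which includes 8.

Yes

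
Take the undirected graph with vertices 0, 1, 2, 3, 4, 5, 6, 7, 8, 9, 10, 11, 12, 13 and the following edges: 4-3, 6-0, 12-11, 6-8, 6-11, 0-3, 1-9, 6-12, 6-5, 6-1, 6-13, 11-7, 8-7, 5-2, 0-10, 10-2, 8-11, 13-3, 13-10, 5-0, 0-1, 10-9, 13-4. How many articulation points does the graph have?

1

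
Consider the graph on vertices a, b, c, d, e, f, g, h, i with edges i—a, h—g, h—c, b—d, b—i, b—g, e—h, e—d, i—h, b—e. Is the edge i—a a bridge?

Yes

Removing i—a leaves no path between i and a: the component count goes from 2 to 3. So it is a bridge.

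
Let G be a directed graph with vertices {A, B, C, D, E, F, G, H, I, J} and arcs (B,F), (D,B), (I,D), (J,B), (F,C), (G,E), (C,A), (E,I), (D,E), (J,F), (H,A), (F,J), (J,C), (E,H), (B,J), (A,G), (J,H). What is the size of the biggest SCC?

10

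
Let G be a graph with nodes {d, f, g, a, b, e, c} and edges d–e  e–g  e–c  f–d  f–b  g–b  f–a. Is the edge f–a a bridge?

Removing f–a leaves no path between f and a: the component count goes from 1 to 2. So it is a bridge.

Yes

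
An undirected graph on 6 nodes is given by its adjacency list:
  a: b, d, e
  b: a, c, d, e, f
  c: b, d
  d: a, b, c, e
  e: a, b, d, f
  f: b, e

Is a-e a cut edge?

No

After removing a-e, the path a-b-e still connects them, so the edge is not a bridge.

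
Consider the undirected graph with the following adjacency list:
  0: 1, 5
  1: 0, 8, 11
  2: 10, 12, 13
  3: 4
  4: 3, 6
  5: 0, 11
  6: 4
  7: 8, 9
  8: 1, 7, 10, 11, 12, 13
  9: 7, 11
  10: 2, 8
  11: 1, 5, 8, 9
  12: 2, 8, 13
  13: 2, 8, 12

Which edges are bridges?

3-4, 4-6

The edges on the cycle 8-1-0-5-11-8 are not bridges since each lies on that cycle.
But removing 4-3 disconnects 4 from 3; removing 6-4 disconnects 6 from 4 — these are bridges.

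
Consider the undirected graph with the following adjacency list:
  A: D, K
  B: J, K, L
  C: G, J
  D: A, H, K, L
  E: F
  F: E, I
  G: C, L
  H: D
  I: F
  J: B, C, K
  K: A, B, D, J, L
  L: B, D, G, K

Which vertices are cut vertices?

D, F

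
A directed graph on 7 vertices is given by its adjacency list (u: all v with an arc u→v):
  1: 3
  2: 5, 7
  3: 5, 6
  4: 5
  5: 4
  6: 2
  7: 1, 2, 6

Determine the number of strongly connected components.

{1, 2, 3, 6, 7} are all mutually reachable — one SCC of size 5.
{4, 5} are all mutually reachable — one SCC of size 2.
That gives 2 strongly connected components.

2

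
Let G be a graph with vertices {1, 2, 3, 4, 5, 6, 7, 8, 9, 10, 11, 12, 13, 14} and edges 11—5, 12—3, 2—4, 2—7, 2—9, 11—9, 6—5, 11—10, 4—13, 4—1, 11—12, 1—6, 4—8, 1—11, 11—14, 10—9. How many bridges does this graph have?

The edges on the cycle 1-6-5-11-1 are not bridges since each lies on that cycle.
But removing 7—2 disconnects 7 from 2; removing 3—12 disconnects 3 from 12; removing 11—12 disconnects 11 from 12; removing 11—14 disconnects 11 from 14 — these are bridges.
In total 6 edges are bridges.

6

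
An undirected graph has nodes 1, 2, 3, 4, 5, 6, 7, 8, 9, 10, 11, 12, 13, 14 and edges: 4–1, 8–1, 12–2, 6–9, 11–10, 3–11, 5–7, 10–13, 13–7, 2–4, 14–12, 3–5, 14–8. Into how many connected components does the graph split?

Starting from 6 we can reach 6, 9. That is one component of size 2.
Starting from 3 we can reach 3, 5, 7, 10, 11, 13. That is one component of size 6.
Starting from 1 we can reach 1, 2, 4, 8, 12, 14. That is one component of size 6.
Total: 3 components.

3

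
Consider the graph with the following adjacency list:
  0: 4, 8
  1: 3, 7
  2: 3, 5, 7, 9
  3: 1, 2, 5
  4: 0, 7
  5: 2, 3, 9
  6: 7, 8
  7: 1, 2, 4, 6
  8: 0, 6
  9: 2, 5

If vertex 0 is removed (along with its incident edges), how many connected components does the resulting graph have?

With 0 gone, the remaining components are: {1, 2, 3, 4, 5, 6, 7, 8, 9}.
That is 1 component.

1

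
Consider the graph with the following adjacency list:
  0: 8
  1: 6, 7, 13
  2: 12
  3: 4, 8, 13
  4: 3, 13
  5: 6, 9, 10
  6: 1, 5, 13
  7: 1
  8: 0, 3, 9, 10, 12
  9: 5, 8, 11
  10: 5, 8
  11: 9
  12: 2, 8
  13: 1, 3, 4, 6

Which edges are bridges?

The edges on the cycle 13-3-8-10-5-6-13 are not bridges since each lies on that cycle.
But removing 7-1 disconnects 7 from 1; removing 12-8 disconnects 12 from 8; removing 0-8 disconnects 0 from 8; removing 9-11 disconnects 9 from 11 — these are bridges.
In total 5 edges are bridges.

0-8, 1-7, 11-9, 12-2, 12-8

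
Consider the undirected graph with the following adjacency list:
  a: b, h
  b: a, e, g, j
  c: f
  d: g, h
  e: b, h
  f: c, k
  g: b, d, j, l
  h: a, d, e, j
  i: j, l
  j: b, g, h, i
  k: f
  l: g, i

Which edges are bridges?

The edges on the cycle g-j-i-l-g are not bridges since each lies on that cycle.
But removing f-c disconnects f from c; removing k-f disconnects k from f — these are bridges.

c-f, f-k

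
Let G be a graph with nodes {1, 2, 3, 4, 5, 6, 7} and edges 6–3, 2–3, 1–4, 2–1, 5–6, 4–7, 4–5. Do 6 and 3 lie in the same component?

Yes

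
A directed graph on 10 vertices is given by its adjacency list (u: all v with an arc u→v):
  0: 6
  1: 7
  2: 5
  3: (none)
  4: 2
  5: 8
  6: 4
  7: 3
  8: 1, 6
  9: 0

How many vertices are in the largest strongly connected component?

5

{2, 4, 5, 6, 8} are all mutually reachable — one SCC of size 5.
{7} is an SCC by itself.
{9} is an SCC by itself.
{3} is an SCC by itself.
{1} is an SCC by itself.
(and 1 more singleton SCC)
The largest has 5 vertices.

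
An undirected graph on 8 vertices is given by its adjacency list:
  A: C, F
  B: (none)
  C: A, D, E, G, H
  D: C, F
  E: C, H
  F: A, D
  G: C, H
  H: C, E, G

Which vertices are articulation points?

Removing C increases the component count from 2 to 3, so C is a cut vertex.
By contrast removing H leaves 2 components; it is not a cut vertex. No other vertex is a cut vertex either.

C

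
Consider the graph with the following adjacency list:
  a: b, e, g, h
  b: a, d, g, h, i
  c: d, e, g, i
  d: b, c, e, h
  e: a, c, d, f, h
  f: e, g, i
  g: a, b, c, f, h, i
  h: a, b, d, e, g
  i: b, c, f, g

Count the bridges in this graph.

The edges on the cycle b-g-c-d-b are not bridges since each lies on that cycle.
Every edge lies on some cycle, so there are no bridges.

0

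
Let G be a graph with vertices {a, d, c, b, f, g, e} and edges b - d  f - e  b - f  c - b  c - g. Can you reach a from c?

The component containing c is {b, c, d, e, f, g}, and a is not in it.

No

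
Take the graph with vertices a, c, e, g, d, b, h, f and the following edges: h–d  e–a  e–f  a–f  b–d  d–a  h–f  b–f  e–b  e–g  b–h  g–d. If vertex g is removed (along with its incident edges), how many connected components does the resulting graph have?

2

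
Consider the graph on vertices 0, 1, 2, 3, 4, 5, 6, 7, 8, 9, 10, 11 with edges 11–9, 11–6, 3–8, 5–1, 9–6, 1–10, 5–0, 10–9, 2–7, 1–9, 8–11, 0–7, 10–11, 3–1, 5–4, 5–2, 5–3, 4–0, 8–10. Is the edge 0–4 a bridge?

After removing 0–4, the path 0-5-4 still connects them, so the edge is not a bridge.

No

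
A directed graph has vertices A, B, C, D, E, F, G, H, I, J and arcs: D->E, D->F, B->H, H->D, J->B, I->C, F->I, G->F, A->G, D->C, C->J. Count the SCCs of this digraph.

4

{B, C, D, F, H, I, J} are all mutually reachable — one SCC of size 7.
{A} is an SCC by itself.
{E} is an SCC by itself.
{G} is an SCC by itself.
That gives 4 strongly connected components.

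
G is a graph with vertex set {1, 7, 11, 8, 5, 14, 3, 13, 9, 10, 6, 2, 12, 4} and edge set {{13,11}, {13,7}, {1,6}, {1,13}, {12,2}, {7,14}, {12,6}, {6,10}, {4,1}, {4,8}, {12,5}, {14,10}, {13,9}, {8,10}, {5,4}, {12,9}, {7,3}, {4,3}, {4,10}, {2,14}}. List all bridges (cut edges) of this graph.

11-13

The edges on the cycle 12-5-4-1-13-7-14-2-12 are not bridges since each lies on that cycle.
But removing 11-13 disconnects 11 from 13 — this is a bridge.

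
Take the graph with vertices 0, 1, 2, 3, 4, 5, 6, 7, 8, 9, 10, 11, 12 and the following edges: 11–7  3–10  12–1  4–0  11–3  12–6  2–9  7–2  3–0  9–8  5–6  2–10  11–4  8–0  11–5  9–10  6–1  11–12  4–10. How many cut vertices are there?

1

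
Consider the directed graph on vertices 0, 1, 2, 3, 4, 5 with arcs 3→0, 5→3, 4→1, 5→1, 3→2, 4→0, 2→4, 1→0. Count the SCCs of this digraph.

6

{3} is an SCC by itself.
{4} is an SCC by itself.
{1} is an SCC by itself.
{0} is an SCC by itself.
{5} is an SCC by itself.
(and 1 more singleton SCC)
That gives 6 strongly connected components.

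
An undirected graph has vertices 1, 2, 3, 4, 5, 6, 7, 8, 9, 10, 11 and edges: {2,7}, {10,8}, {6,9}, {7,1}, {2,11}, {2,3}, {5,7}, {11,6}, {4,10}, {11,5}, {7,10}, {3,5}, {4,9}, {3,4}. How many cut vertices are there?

Removing 7 increases the component count from 1 to 2, so 7 is a cut vertex.
Removing 10 increases the component count from 1 to 2, so 10 is a cut vertex.
By contrast removing 9 leaves 1 component; it is not a cut vertex. No other vertex is a cut vertex either.

2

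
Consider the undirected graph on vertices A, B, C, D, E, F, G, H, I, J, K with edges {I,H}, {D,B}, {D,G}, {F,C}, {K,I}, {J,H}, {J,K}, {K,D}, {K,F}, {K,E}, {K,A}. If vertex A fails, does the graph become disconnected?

No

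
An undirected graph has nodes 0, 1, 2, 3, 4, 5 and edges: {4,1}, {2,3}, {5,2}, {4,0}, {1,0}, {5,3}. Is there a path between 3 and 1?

No

The component containing 3 is {2, 3, 5}, and 1 is not in it.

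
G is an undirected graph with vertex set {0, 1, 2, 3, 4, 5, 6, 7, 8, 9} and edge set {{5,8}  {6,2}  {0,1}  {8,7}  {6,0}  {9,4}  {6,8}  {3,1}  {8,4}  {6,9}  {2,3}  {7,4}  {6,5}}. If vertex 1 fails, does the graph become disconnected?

No

Deleting 1 leaves 1 component (was 1) (its neighbors 0, 3 remain connected to each other), so 1 is not a cut vertex.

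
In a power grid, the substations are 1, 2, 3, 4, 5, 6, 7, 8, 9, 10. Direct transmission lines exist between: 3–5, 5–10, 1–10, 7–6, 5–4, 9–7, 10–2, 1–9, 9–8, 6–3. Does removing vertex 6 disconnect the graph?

Deleting 6 leaves 1 component (was 1) (its neighbors 3, 7 remain connected to each other), so 6 is not a cut vertex.

No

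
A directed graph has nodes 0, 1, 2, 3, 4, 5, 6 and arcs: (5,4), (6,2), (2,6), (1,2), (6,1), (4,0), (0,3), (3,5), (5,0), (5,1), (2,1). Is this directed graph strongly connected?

There is no directed path from 1 to 0, so the graph is not strongly connected.

No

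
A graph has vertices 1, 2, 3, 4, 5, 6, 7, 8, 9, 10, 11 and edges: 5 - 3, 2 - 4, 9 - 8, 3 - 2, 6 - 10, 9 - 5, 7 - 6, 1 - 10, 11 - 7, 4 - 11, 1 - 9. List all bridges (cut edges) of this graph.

The edges on the cycle 1-9-5-3-2-4-11-7-6-10-1 are not bridges since each lies on that cycle.
But removing 9 - 8 disconnects 9 from 8 — this is a bridge.

8-9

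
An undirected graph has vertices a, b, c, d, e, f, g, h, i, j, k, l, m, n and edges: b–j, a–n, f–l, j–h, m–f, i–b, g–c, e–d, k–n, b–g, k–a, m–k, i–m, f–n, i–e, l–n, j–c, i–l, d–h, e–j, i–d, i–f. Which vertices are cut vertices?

i

Removing i increases the component count from 1 to 2, so i is a cut vertex.
By contrast removing g leaves 1 component; it is not a cut vertex. No other vertex is a cut vertex either.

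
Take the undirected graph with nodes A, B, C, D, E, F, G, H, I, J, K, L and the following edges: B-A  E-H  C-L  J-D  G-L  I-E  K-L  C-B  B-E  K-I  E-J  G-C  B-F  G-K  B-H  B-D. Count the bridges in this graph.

2

The edges on the cycle B-E-J-D-B are not bridges since each lies on that cycle.
But removing F-B disconnects F from B; removing B-A disconnects B from A — these are bridges.
That makes 2 bridges.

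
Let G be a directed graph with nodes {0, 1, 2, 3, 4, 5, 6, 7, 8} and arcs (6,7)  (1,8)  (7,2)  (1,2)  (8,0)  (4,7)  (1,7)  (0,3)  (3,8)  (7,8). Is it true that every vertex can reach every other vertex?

No

There is no directed path from 4 to 6, so the graph is not strongly connected.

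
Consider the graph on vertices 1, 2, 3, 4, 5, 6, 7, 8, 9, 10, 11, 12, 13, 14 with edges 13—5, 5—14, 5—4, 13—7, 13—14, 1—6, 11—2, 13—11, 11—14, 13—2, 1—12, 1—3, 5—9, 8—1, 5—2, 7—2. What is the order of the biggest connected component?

10 is isolated — a component by itself.
Starting from 1 we can reach 1, 3, 6, 8, 12. That is one component of size 5.
Starting from 2 we can reach 2, 4, 5, 7, 9, 11, 13, 14. That is one component of size 8.
The largest has 8 vertices.

8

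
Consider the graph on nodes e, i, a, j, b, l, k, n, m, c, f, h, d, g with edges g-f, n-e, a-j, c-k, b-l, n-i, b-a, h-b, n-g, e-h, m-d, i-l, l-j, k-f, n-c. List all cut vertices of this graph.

n

Removing n increases the component count from 2 to 3, so n is a cut vertex.
By contrast removing a leaves 2 components; it is not a cut vertex. No other vertex is a cut vertex either.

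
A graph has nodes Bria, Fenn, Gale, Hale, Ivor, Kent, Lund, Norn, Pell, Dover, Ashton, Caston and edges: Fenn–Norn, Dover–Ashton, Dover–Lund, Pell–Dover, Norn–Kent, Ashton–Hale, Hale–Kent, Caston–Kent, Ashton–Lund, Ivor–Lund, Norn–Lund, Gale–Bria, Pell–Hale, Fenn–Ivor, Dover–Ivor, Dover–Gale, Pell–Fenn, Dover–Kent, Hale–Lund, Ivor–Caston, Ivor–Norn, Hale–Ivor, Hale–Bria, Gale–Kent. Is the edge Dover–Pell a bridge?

After removing Dover–Pell, the path Dover-Ivor-Fenn-Pell still connects them, so the edge is not a bridge.

No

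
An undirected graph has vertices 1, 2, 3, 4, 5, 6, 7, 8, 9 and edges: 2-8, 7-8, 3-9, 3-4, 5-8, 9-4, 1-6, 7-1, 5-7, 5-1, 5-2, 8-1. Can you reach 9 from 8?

The component containing 8 is {1, 2, 5, 6, 7, 8}, and 9 is not in it.

No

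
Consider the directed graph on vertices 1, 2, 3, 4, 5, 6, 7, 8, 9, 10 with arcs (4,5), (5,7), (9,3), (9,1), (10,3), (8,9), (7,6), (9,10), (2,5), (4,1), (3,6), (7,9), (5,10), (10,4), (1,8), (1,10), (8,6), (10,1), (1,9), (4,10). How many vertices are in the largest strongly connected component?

7

{1, 4, 5, 7, 8, 9, 10} are all mutually reachable — one SCC of size 7.
{3} is an SCC by itself.
{2} is an SCC by itself.
{6} is an SCC by itself.
The largest has 7 vertices.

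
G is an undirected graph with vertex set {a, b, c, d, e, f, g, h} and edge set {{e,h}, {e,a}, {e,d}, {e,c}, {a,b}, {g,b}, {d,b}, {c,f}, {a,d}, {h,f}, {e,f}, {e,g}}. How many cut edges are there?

0

The edges on the cycle e-c-f-e are not bridges since each lies on that cycle.
Every edge lies on some cycle, so there are no bridges.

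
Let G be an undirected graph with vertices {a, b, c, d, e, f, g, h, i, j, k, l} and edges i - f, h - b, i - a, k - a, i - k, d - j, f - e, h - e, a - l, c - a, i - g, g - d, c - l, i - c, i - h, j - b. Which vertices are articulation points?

Removing i increases the component count from 1 to 2, so i is a cut vertex.
By contrast removing f leaves 1 component; it is not a cut vertex. No other vertex is a cut vertex either.

i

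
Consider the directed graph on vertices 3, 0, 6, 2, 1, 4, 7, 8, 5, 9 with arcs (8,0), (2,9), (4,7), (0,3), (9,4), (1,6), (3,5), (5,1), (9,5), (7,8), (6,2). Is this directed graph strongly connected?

From 6 we can reach every vertex (0, 1, 2, 3, 4, 5, 6, 7, 8, 9), and every vertex can reach 6 (0, 1, 2, 3, 4, 5, 6, 7, 8, 9). So the whole graph is one strongly connected component.

Yes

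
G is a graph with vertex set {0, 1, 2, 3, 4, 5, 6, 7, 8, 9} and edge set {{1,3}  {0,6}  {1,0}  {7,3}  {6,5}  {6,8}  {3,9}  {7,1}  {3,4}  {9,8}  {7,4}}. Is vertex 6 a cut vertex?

Deleting 6 raises the number of components from 2 to 3, so 6 is a cut vertex.

Yes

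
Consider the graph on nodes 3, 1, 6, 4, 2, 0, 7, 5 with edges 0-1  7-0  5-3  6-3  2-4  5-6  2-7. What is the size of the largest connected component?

5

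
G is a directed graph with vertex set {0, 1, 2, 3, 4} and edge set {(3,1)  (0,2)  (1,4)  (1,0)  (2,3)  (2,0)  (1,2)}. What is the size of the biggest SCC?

{0, 1, 2, 3} are all mutually reachable — one SCC of size 4.
{4} is an SCC by itself.
The largest has 4 vertices.

4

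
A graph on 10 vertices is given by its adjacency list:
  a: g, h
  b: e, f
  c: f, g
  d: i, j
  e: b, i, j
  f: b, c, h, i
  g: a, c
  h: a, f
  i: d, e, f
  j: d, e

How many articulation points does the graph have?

Removing f increases the component count from 1 to 2, so f is a cut vertex.
By contrast removing h leaves 1 component; it is not a cut vertex. No other vertex is a cut vertex either.

1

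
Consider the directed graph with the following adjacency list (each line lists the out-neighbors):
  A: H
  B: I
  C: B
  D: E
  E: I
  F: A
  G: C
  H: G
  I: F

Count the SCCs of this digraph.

{A, B, C, F, G, H, I} are all mutually reachable — one SCC of size 7.
{E} is an SCC by itself.
{D} is an SCC by itself.
That gives 3 strongly connected components.

3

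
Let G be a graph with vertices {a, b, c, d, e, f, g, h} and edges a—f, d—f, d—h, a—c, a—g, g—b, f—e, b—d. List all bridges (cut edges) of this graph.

a-c, d-h, e-f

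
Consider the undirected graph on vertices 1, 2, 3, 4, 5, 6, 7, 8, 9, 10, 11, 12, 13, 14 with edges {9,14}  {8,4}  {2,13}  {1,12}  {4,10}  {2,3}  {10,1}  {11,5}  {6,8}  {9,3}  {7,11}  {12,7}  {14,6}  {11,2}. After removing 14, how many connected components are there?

1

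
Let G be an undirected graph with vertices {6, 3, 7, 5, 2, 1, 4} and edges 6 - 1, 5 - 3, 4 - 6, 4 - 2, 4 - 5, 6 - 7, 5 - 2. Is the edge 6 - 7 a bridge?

Yes

Removing 6 - 7 leaves no path between 6 and 7: the component count goes from 1 to 2. So it is a bridge.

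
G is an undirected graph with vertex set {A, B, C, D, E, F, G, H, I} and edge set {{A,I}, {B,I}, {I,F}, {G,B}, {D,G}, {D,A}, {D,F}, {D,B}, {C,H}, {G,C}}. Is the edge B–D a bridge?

No

After removing B–D, the path B-G-D still connects them, so the edge is not a bridge.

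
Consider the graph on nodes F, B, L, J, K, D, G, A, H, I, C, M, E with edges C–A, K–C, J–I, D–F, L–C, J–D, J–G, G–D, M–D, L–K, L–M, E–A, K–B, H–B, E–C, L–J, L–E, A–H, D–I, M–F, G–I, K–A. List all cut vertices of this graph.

L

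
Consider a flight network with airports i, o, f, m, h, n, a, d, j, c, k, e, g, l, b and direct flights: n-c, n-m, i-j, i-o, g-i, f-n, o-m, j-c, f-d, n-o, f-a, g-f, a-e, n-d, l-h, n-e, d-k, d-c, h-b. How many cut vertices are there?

Removing d increases the component count from 2 to 3, so d is a cut vertex.
Removing h increases the component count from 2 to 3, so h is a cut vertex.
By contrast removing l leaves 2 components; it is not a cut vertex. No other vertex is a cut vertex either.

2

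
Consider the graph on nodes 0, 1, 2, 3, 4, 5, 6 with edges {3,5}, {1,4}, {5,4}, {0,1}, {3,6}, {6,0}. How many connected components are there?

2

2 is isolated — a component by itself.
Starting from 0 we can reach 0, 1, 3, 4, 5, 6. That is one component of size 6.
Total: 2 components.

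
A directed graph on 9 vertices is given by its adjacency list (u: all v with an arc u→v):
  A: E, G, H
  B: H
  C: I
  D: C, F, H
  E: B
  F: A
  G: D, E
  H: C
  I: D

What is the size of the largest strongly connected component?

9

{A, B, C, D, E, F, G, H, I} are all mutually reachable — one SCC of size 9.
The largest has 9 vertices.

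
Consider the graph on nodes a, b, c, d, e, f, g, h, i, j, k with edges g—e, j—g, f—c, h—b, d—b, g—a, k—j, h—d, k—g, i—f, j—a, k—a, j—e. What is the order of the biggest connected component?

5

Starting from c we can reach c, f, i. That is one component of size 3.
Starting from b we can reach b, d, h. That is one component of size 3.
Starting from a we can reach a, e, g, j, k. That is one component of size 5.
The largest has 5 vertices.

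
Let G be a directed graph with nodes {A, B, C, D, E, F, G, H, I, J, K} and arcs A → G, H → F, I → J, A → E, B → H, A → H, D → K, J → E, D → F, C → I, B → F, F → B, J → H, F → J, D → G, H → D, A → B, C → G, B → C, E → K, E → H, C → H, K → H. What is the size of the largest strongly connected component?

{B, C, D, E, F, H, I, J, K} are all mutually reachable — one SCC of size 9.
{A} is an SCC by itself.
{G} is an SCC by itself.
The largest has 9 vertices.

9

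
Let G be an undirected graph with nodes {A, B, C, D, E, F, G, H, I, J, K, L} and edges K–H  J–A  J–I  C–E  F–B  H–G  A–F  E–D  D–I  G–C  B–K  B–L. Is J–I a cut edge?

No

After removing J–I, the path J-A-F-B-K-H-G-C-E-D-I still connects them, so the edge is not a bridge.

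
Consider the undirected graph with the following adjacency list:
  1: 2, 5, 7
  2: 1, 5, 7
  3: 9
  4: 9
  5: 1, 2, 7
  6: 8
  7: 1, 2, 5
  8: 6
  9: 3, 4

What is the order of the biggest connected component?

Starting from 6 we can reach 6, 8. That is one component of size 2.
Starting from 3 we can reach 3, 4, 9. That is one component of size 3.
Starting from 1 we can reach 1, 2, 5, 7. That is one component of size 4.
The largest has 4 vertices.

4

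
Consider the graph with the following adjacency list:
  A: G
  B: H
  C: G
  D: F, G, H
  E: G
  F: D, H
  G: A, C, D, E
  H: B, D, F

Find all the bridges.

A-G, B-H, C-G, D-G, E-G

The edges on the cycle D-H-F-D are not bridges since each lies on that cycle.
But removing G-A disconnects G from A; removing G-E disconnects G from E; removing D-G disconnects D from G; removing G-C disconnects G from C — these are bridges.
In total 5 edges are bridges.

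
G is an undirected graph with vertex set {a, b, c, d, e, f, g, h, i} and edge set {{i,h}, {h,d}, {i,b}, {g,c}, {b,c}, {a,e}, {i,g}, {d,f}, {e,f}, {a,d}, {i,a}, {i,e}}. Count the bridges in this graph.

The edges on the cycle i-g-c-b-i are not bridges since each lies on that cycle.
Every edge lies on some cycle, so there are no bridges.

0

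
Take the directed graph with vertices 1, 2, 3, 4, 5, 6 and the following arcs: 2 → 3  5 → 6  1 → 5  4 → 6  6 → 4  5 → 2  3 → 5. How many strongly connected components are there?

3

{2, 3, 5} are all mutually reachable — one SCC of size 3.
{4, 6} are all mutually reachable — one SCC of size 2.
{1} is an SCC by itself.
That gives 3 strongly connected components.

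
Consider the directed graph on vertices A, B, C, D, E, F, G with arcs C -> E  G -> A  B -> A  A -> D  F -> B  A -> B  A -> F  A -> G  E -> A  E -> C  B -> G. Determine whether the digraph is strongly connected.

No

There is no directed path from A to E, so the graph is not strongly connected.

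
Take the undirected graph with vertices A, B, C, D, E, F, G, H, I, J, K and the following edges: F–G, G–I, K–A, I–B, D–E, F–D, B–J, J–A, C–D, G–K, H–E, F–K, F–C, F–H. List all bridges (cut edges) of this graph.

none

The edges on the cycle F-G-I-B-J-A-K-F are not bridges since each lies on that cycle.
Every edge lies on some cycle, so there are no bridges.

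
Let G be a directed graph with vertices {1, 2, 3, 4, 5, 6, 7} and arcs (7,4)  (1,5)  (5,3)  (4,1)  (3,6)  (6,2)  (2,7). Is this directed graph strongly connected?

Yes

From 3 we can reach every vertex (1, 2, 3, 4, 5, 6, 7), and every vertex can reach 3 (1, 2, 3, 4, 5, 6, 7). So the whole graph is one strongly connected component.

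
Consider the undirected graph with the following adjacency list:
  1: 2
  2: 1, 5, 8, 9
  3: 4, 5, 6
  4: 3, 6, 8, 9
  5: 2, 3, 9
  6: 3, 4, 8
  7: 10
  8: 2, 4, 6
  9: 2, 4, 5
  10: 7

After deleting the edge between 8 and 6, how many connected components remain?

8 and 6 are still connected via 8-4-6, so the component count stays at 2.

2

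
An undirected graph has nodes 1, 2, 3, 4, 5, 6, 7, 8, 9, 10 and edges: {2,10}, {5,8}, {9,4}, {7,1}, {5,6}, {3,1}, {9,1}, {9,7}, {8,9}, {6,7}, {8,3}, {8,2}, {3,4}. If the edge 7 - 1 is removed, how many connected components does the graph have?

1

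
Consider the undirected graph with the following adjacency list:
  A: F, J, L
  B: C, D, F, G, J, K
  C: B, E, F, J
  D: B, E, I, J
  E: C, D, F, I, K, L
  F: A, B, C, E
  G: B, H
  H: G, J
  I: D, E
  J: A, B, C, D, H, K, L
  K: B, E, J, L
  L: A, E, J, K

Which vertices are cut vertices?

none

Removing I, for instance, still leaves 1 component. No single vertex removal increases the component count — the graph has no articulation points.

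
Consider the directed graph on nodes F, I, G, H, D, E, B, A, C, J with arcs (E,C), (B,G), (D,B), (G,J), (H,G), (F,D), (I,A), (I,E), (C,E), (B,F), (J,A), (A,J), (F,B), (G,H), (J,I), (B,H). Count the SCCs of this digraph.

{B, D, F} are all mutually reachable — one SCC of size 3.
{A, I, J} are all mutually reachable — one SCC of size 3.
{G, H} are all mutually reachable — one SCC of size 2.
{C, E} are all mutually reachable — one SCC of size 2.
That gives 4 strongly connected components.

4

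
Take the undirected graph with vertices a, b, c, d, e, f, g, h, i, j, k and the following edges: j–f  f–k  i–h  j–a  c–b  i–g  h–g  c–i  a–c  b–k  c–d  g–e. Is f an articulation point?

Deleting f leaves 1 component (was 1) (its neighbors j, k remain connected to each other), so f is not a cut vertex.

No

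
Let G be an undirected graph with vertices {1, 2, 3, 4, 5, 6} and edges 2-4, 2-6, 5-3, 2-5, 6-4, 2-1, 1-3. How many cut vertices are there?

1

Removing 2 increases the component count from 1 to 2, so 2 is a cut vertex.
By contrast removing 3 leaves 1 component; it is not a cut vertex. No other vertex is a cut vertex either.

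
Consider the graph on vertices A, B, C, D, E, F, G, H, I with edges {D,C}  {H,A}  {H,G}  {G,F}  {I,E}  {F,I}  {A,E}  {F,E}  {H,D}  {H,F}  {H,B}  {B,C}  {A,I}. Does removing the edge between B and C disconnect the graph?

No

After removing B-C, the path B-H-D-C still connects them, so the edge is not a bridge.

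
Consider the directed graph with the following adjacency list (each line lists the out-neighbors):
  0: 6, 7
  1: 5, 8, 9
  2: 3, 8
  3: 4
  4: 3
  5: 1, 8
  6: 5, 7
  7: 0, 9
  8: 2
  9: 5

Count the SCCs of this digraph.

4

{0, 6, 7} are all mutually reachable — one SCC of size 3.
{1, 5, 9} are all mutually reachable — one SCC of size 3.
{2, 8} are all mutually reachable — one SCC of size 2.
{3, 4} are all mutually reachable — one SCC of size 2.
That gives 4 strongly connected components.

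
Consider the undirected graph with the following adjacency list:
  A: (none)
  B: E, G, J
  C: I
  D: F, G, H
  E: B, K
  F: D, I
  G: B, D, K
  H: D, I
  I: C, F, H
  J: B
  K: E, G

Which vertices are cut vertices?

Removing B increases the component count from 2 to 3, so B is a cut vertex.
Removing D increases the component count from 2 to 3, so D is a cut vertex.
Removing G increases the component count from 2 to 3, so G is a cut vertex.
Likewise I is a cut vertex.
By contrast removing C leaves 2 components; it is not a cut vertex. No other vertex is a cut vertex either.

B, D, G, I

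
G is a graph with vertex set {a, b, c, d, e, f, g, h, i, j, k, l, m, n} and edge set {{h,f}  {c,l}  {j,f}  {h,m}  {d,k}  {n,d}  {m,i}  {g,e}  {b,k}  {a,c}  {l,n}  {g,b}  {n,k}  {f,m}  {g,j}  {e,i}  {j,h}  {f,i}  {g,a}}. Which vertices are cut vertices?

g

Removing g increases the component count from 1 to 2, so g is a cut vertex.
By contrast removing c leaves 1 component; it is not a cut vertex. No other vertex is a cut vertex either.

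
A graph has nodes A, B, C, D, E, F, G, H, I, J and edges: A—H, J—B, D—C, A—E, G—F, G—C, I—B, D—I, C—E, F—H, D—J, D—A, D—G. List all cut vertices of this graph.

D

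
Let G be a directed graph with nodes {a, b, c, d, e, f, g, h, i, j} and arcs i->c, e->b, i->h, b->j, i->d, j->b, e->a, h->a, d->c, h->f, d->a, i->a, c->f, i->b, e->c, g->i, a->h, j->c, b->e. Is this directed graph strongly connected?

There is no directed path from h to d, so the graph is not strongly connected.

No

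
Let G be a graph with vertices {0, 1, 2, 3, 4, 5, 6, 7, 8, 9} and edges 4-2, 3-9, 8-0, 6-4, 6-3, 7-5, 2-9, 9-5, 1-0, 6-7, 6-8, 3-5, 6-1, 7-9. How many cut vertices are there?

1

Removing 6 increases the component count from 1 to 2, so 6 is a cut vertex.
By contrast removing 1 leaves 1 component; it is not a cut vertex. No other vertex is a cut vertex either.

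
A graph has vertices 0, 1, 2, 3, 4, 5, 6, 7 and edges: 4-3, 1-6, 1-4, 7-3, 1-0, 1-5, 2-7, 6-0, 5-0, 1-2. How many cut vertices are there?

Removing 1 increases the component count from 1 to 2, so 1 is a cut vertex.
By contrast removing 5 leaves 1 component; it is not a cut vertex. No other vertex is a cut vertex either.

1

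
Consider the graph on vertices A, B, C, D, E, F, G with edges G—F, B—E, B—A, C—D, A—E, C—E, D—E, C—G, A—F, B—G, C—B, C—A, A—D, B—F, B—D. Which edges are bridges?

none

The edges on the cycle B-A-E-B are not bridges since each lies on that cycle.
Every edge lies on some cycle, so there are no bridges.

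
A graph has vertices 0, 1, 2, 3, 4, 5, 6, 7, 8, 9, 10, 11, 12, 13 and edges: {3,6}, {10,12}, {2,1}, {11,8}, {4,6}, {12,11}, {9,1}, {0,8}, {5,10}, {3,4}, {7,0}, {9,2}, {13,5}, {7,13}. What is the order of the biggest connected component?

8

Starting from 1 we can reach 1, 2, 9. That is one component of size 3.
Starting from 3 we can reach 3, 4, 6. That is one component of size 3.
Starting from 0 we can reach 0, 5, 7, 8, 10, 11, 12, 13. That is one component of size 8.
The largest has 8 vertices.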